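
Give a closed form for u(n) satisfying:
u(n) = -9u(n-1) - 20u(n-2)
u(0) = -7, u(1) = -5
Characteristic equation: x² + 9x + 20 = 0, which factors as (x - (-4))(x - (-5)) = 0.
Roots r₁ = -4, r₂ = -5 (distinct).
General solution: u(n) = A·(-4)^n + B·(-5)^n.
From u(0) = -7: A + B = -7.
From u(1) = -5: -4A - 5B = -5.
Solving: A = -40, B = 33.
So u(n) = - 40 \left(-4\right)^{n} + 33 \left(-5\right)^{n}.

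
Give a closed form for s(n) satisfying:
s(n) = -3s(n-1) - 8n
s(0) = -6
First-order linear with linear forcing.
Homogeneous solution: s_h(n) = A·(-3)^n.
Try particular s_p(n) = pn + q. Substituting:
  pn + q = -3(p(n-1) + q) - 8n.
Matching the n-coefficient: p = -3p - 8 ⇒ p = -2.
Matching constants: q = 3p - 3q ⇒ q = - \frac{3}{2}.
General: s(n) = A·(-3)^n - 2 n - \frac{3}{2}.
Apply s(0) = -6: A - \frac{3}{2} = -6 ⇒ A = - \frac{9}{2}.
So s(n) = - \frac{9 \left(-3\right)^{n}}{2} - 2 n - \frac{3}{2}.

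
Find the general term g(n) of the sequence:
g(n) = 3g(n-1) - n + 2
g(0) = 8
First-order linear with linear forcing.
Homogeneous solution: g_h(n) = A·(3)^n.
Try particular g_p(n) = pn + q. Substituting:
  pn + q = 3(p(n-1) + q) - n + 2.
Matching the n-coefficient: p = 3p - 1 ⇒ p = \frac{1}{2}.
Matching constants: q = -3p + 3q + 2 ⇒ q = - \frac{1}{4}.
General: g(n) = A·(3)^n + \frac{n}{2} - \frac{1}{4}.
Apply g(0) = 8: A - \frac{1}{4} = 8 ⇒ A = \frac{33}{4}.
So g(n) = \frac{33 \cdot 3^{n}}{4} + \frac{n}{2} - \frac{1}{4}.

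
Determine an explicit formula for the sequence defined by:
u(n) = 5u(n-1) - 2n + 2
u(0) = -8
First-order linear with linear forcing.
Homogeneous solution: u_h(n) = A·(5)^n.
Try particular u_p(n) = pn + q. Substituting:
  pn + q = 5(p(n-1) + q) - 2n + 2.
Matching the n-coefficient: p = 5p - 2 ⇒ p = \frac{1}{2}.
Matching constants: q = -5p + 5q + 2 ⇒ q = \frac{1}{8}.
General: u(n) = A·(5)^n + \frac{n}{2} + \frac{1}{8}.
Apply u(0) = -8: A + \frac{1}{8} = -8 ⇒ A = - \frac{65}{8}.
So u(n) = - \frac{65 \cdot 5^{n}}{8} + \frac{n}{2} + \frac{1}{8}.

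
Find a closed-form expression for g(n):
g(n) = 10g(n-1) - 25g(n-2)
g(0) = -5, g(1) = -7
Characteristic equation: x² - 10x + 25 = 0, which is (x - (5))².
Repeated root r = 5.
General solution: g(n) = (A + Bn)·(5)^n.
From g(0) = -5: A = -5.
From g(1) = -7: (A + B)·(5) = -7 ⇒ B = \frac{18}{5}.
So g(n) = \left(\frac{18 n}{5} - 5\right) \cdot (5)^n.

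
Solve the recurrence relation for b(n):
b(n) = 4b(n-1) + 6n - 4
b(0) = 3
First-order linear with linear forcing.
Homogeneous solution: b_h(n) = A·(4)^n.
Try particular b_p(n) = pn + q. Substituting:
  pn + q = 4(p(n-1) + q) + 6n - 4.
Matching the n-coefficient: p = 4p + 6 ⇒ p = -2.
Matching constants: q = -4p + 4q - 4 ⇒ q = - \frac{4}{3}.
General: b(n) = A·(4)^n - 2 n - \frac{4}{3}.
Apply b(0) = 3: A - \frac{4}{3} = 3 ⇒ A = \frac{13}{3}.
So b(n) = \frac{13 \cdot 4^{n}}{3} - 2 n - \frac{4}{3}.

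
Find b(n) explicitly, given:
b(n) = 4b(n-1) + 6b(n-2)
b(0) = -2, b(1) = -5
Characteristic equation: x² - 4x - 6 = 0.
Discriminant Δ = (4)² + 4·(6) = 40.
Roots r₁,₂ = (4 ± √40)/2, so r₁ = 2 + \sqrt{10}, r₂ = 2 - \sqrt{10}.
General solution: b(n) = A·r₁^n + B·r₂^n.
From the initial conditions, A + B = -2 and r₁A + r₂B = -5.
Since r₁ - r₂ = √40: A = (-5 - (-2)r₂)/√40 = -1 - \frac{\sqrt{10}}{20}, and B = -2 - A = -1 + \frac{\sqrt{10}}{20}.
So b(n) = \left(-1 - \frac{\sqrt{10}}{20}\right)\left(2 + \sqrt{10}\right)^n + \left(-1 + \frac{\sqrt{10}}{20}\right)\left(2 - \sqrt{10}\right)^n.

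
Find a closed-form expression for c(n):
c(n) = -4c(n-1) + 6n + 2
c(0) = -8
First-order linear with linear forcing.
Homogeneous solution: c_h(n) = A·(-4)^n.
Try particular c_p(n) = pn + q. Substituting:
  pn + q = -4(p(n-1) + q) + 6n + 2.
Matching the n-coefficient: p = -4p + 6 ⇒ p = \frac{6}{5}.
Matching constants: q = 4p - 4q + 2 ⇒ q = \frac{34}{25}.
General: c(n) = A·(-4)^n + \frac{6 n}{5} + \frac{34}{25}.
Apply c(0) = -8: A + \frac{34}{25} = -8 ⇒ A = - \frac{234}{25}.
So c(n) = - \frac{234 \left(-4\right)^{n}}{25} + \frac{6 n}{5} + \frac{34}{25}.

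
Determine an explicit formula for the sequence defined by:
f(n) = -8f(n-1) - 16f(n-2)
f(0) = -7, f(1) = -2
Characteristic equation: x² + 8x + 16 = 0, which is (x - (-4))².
Repeated root r = -4.
General solution: f(n) = (A + Bn)·(-4)^n.
From f(0) = -7: A = -7.
From f(1) = -2: (A + B)·(-4) = -2 ⇒ B = \frac{15}{2}.
So f(n) = \left(\frac{15 n}{2} - 7\right) \cdot (-4)^n.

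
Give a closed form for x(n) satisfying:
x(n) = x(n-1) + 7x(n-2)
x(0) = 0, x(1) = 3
Characteristic equation: x² - x - 7 = 0.
Discriminant Δ = (1)² + 4·(7) = 29.
Roots r₁,₂ = (1 ± √29)/2, so r₁ = \frac{1}{2} + \frac{\sqrt{29}}{2}, r₂ = \frac{1}{2} - \frac{\sqrt{29}}{2}.
General solution: x(n) = A·r₁^n + B·r₂^n.
From the initial conditions, A + B = 0 and r₁A + r₂B = 3.
Since r₁ - r₂ = √29: A = (3 - (0)r₂)/√29 = \frac{3 \sqrt{29}}{29}, and B = 0 - A = - \frac{3 \sqrt{29}}{29}.
So x(n) = \left(\frac{3 \sqrt{29}}{29}\right)\left(\frac{1}{2} + \frac{\sqrt{29}}{2}\right)^n + \left(- \frac{3 \sqrt{29}}{29}\right)\left(\frac{1}{2} - \frac{\sqrt{29}}{2}\right)^n.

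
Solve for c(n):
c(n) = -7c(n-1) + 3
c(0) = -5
First-order linear non-homogeneous.
Homogeneous solution: c_h(n) = A·(-7)^n.
Try constant particular solution c_p = K: K = -7K + 3 ⇒ K = \frac{3}{8}.
General: c(n) = A·(-7)^n + \frac{3}{8}.
Apply c(0) = -5: A + \frac{3}{8} = -5 ⇒ A = - \frac{43}{8}.
So c(n) = \frac{3}{8} - \frac{43 \left(-7\right)^{n}}{8}.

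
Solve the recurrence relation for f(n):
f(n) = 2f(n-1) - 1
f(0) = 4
First-order linear non-homogeneous.
Homogeneous solution: f_h(n) = A·(2)^n.
Try constant particular solution f_p = K: K = 2K - 1 ⇒ K = 1.
General: f(n) = A·(2)^n + 1.
Apply f(0) = 4: A + 1 = 4 ⇒ A = 3.
So f(n) = 3 \cdot 2^{n} + 1.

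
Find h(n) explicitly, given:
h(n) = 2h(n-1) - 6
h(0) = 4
First-order linear non-homogeneous.
Homogeneous solution: h_h(n) = A·(2)^n.
Try constant particular solution h_p = K: K = 2K - 6 ⇒ K = 6.
General: h(n) = A·(2)^n + 6.
Apply h(0) = 4: A + 6 = 4 ⇒ A = -2.
So h(n) = 6 - 2 \cdot 2^{n}.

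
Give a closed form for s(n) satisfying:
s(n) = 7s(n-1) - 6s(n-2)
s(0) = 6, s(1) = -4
Characteristic equation: x² - 7x + 6 = 0, which factors as (x - (6))(x - (1)) = 0.
Roots r₁ = 6, r₂ = 1 (distinct).
General solution: s(n) = A·(6)^n + B·(1)^n.
From s(0) = 6: A + B = 6.
From s(1) = -4: 6A + B = -4.
Solving: A = -2, B = 8.
So s(n) = 8 - 2 \cdot 6^{n}.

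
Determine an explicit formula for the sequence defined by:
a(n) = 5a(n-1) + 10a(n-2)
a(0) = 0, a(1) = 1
Characteristic equation: x² - 5x - 10 = 0.
Discriminant Δ = (5)² + 4·(10) = 65.
Roots r₁,₂ = (5 ± √65)/2, so r₁ = \frac{5}{2} + \frac{\sqrt{65}}{2}, r₂ = \frac{5}{2} - \frac{\sqrt{65}}{2}.
General solution: a(n) = A·r₁^n + B·r₂^n.
From the initial conditions, A + B = 0 and r₁A + r₂B = 1.
Since r₁ - r₂ = √65: A = (1 - (0)r₂)/√65 = \frac{\sqrt{65}}{65}, and B = 0 - A = - \frac{\sqrt{65}}{65}.
So a(n) = \left(\frac{\sqrt{65}}{65}\right)\left(\frac{5}{2} + \frac{\sqrt{65}}{2}\right)^n + \left(- \frac{\sqrt{65}}{65}\right)\left(\frac{5}{2} - \frac{\sqrt{65}}{2}\right)^n.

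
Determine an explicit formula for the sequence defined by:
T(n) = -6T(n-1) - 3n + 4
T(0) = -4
First-order linear with linear forcing.
Homogeneous solution: T_h(n) = A·(-6)^n.
Try particular T_p(n) = pn + q. Substituting:
  pn + q = -6(p(n-1) + q) - 3n + 4.
Matching the n-coefficient: p = -6p - 3 ⇒ p = - \frac{3}{7}.
Matching constants: q = 6p - 6q + 4 ⇒ q = \frac{10}{49}.
General: T(n) = A·(-6)^n - \frac{3 n}{7} + \frac{10}{49}.
Apply T(0) = -4: A + \frac{10}{49} = -4 ⇒ A = - \frac{206}{49}.
So T(n) = - \frac{206 \left(-6\right)^{n}}{49} - \frac{3 n}{7} + \frac{10}{49}.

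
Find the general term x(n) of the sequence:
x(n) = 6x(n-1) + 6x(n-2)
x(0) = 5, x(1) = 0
Characteristic equation: x² - 6x - 6 = 0.
Discriminant Δ = (6)² + 4·(6) = 60.
Roots r₁,₂ = (6 ± √60)/2, so r₁ = 3 + \sqrt{15}, r₂ = 3 - \sqrt{15}.
General solution: x(n) = A·r₁^n + B·r₂^n.
From the initial conditions, A + B = 5 and r₁A + r₂B = 0.
Since r₁ - r₂ = √60: A = (0 - (5)r₂)/√60 = \frac{5}{2} - \frac{\sqrt{15}}{2}, and B = 5 - A = \frac{\sqrt{15}}{2} + \frac{5}{2}.
So x(n) = \left(\frac{5}{2} - \frac{\sqrt{15}}{2}\right)\left(3 + \sqrt{15}\right)^n + \left(\frac{\sqrt{15}}{2} + \frac{5}{2}\right)\left(3 - \sqrt{15}\right)^n.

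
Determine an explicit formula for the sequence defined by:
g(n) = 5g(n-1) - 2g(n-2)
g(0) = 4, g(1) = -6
Characteristic equation: x² - 5x + 2 = 0.
Discriminant Δ = (5)² + 4·(-2) = 17.
Roots r₁,₂ = (5 ± √17)/2, so r₁ = \frac{\sqrt{17}}{2} + \frac{5}{2}, r₂ = \frac{5}{2} - \frac{\sqrt{17}}{2}.
General solution: g(n) = A·r₁^n + B·r₂^n.
From the initial conditions, A + B = 4 and r₁A + r₂B = -6.
Since r₁ - r₂ = √17: A = (-6 - (4)r₂)/√17 = 2 - \frac{16 \sqrt{17}}{17}, and B = 4 - A = 2 + \frac{16 \sqrt{17}}{17}.
So g(n) = \left(2 - \frac{16 \sqrt{17}}{17}\right)\left(\frac{\sqrt{17}}{2} + \frac{5}{2}\right)^n + \left(2 + \frac{16 \sqrt{17}}{17}\right)\left(\frac{5}{2} - \frac{\sqrt{17}}{2}\right)^n.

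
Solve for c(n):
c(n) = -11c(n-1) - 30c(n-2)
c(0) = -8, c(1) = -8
Characteristic equation: x² + 11x + 30 = 0, which factors as (x - (-5))(x - (-6)) = 0.
Roots r₁ = -5, r₂ = -6 (distinct).
General solution: c(n) = A·(-5)^n + B·(-6)^n.
From c(0) = -8: A + B = -8.
From c(1) = -8: -5A - 6B = -8.
Solving: A = -56, B = 48.
So c(n) = - 56 \left(-5\right)^{n} + 48 \left(-6\right)^{n}.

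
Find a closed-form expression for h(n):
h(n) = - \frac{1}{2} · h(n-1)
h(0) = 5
Pure geometric recurrence with ratio - \frac{1}{2}.
By induction h(n) = h(0) · (- \frac{1}{2})^n = 5 \left(- \frac{1}{2}\right)^{n}.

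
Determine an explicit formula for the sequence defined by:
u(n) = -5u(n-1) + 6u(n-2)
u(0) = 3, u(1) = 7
Characteristic equation: x² + 5x - 6 = 0, which factors as (x - (1))(x - (-6)) = 0.
Roots r₁ = 1, r₂ = -6 (distinct).
General solution: u(n) = A·(1)^n + B·(-6)^n.
From u(0) = 3: A + B = 3.
From u(1) = 7: A - 6B = 7.
Solving: A = \frac{25}{7}, B = - \frac{4}{7}.
So u(n) = \frac{25}{7} - \frac{4 \left(-6\right)^{n}}{7}.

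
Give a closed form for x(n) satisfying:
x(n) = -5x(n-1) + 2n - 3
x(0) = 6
First-order linear with linear forcing.
Homogeneous solution: x_h(n) = A·(-5)^n.
Try particular x_p(n) = pn + q. Substituting:
  pn + q = -5(p(n-1) + q) + 2n - 3.
Matching the n-coefficient: p = -5p + 2 ⇒ p = \frac{1}{3}.
Matching constants: q = 5p - 5q - 3 ⇒ q = - \frac{2}{9}.
General: x(n) = A·(-5)^n + \frac{n}{3} - \frac{2}{9}.
Apply x(0) = 6: A - \frac{2}{9} = 6 ⇒ A = \frac{56}{9}.
So x(n) = \frac{56 \left(-5\right)^{n}}{9} + \frac{n}{3} - \frac{2}{9}.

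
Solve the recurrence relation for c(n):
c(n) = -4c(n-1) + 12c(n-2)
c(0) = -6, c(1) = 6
Characteristic equation: x² + 4x - 12 = 0, which factors as (x - (2))(x - (-6)) = 0.
Roots r₁ = 2, r₂ = -6 (distinct).
General solution: c(n) = A·(2)^n + B·(-6)^n.
From c(0) = -6: A + B = -6.
From c(1) = 6: 2A - 6B = 6.
Solving: A = - \frac{15}{4}, B = - \frac{9}{4}.
So c(n) = - \frac{9 \left(-6\right)^{n}}{4} - \frac{15 \cdot 2^{n}}{4}.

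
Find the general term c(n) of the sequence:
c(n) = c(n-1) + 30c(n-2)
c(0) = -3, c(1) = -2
Characteristic equation: x² - x - 30 = 0, which factors as (x - (6))(x - (-5)) = 0.
Roots r₁ = 6, r₂ = -5 (distinct).
General solution: c(n) = A·(6)^n + B·(-5)^n.
From c(0) = -3: A + B = -3.
From c(1) = -2: 6A - 5B = -2.
Solving: A = - \frac{17}{11}, B = - \frac{16}{11}.
So c(n) = - \frac{16 \left(-5\right)^{n}}{11} - \frac{17 \cdot 6^{n}}{11}.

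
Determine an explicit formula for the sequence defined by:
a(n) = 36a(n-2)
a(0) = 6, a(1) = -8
Characteristic equation: x² - 36 = 0, which factors as (x - (6))(x - (-6)) = 0.
Roots r₁ = 6, r₂ = -6 (distinct).
General solution: a(n) = A·(6)^n + B·(-6)^n.
From a(0) = 6: A + B = 6.
From a(1) = -8: 6A - 6B = -8.
Solving: A = \frac{7}{3}, B = \frac{11}{3}.
So a(n) = \frac{11 \left(-6\right)^{n}}{3} + \frac{7 \cdot 6^{n}}{3}.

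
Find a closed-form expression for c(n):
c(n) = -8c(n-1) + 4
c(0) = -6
First-order linear non-homogeneous.
Homogeneous solution: c_h(n) = A·(-8)^n.
Try constant particular solution c_p = K: K = -8K + 4 ⇒ K = \frac{4}{9}.
General: c(n) = A·(-8)^n + \frac{4}{9}.
Apply c(0) = -6: A + \frac{4}{9} = -6 ⇒ A = - \frac{58}{9}.
So c(n) = \frac{4}{9} - \frac{58 \left(-8\right)^{n}}{9}.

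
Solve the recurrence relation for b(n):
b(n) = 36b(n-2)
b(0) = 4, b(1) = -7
Characteristic equation: x² - 36 = 0, which factors as (x - (-6))(x - (6)) = 0.
Roots r₁ = -6, r₂ = 6 (distinct).
General solution: b(n) = A·(-6)^n + B·(6)^n.
From b(0) = 4: A + B = 4.
From b(1) = -7: -6A + 6B = -7.
Solving: A = \frac{31}{12}, B = \frac{17}{12}.
So b(n) = \frac{31 \left(-6\right)^{n}}{12} + \frac{17 \cdot 6^{n}}{12}.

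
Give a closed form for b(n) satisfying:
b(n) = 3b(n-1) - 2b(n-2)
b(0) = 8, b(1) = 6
Characteristic equation: x² - 3x + 2 = 0, which factors as (x - (1))(x - (2)) = 0.
Roots r₁ = 1, r₂ = 2 (distinct).
General solution: b(n) = A·(1)^n + B·(2)^n.
From b(0) = 8: A + B = 8.
From b(1) = 6: A + 2B = 6.
Solving: A = 10, B = -2.
So b(n) = 10 - 2 \cdot 2^{n}.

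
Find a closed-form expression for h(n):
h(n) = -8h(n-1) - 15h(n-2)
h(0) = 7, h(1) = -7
Characteristic equation: x² + 8x + 15 = 0, which factors as (x - (-3))(x - (-5)) = 0.
Roots r₁ = -3, r₂ = -5 (distinct).
General solution: h(n) = A·(-3)^n + B·(-5)^n.
From h(0) = 7: A + B = 7.
From h(1) = -7: -3A - 5B = -7.
Solving: A = 14, B = -7.
So h(n) = 14 \left(-3\right)^{n} - 7 \left(-5\right)^{n}.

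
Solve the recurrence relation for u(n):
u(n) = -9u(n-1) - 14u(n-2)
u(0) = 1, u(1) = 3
Characteristic equation: x² + 9x + 14 = 0, which factors as (x - (-7))(x - (-2)) = 0.
Roots r₁ = -7, r₂ = -2 (distinct).
General solution: u(n) = A·(-7)^n + B·(-2)^n.
From u(0) = 1: A + B = 1.
From u(1) = 3: -7A - 2B = 3.
Solving: A = -1, B = 2.
So u(n) = 2 \left(-2\right)^{n} - \left(-7\right)^{n}.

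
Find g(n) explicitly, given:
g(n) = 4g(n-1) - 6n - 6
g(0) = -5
First-order linear with linear forcing.
Homogeneous solution: g_h(n) = A·(4)^n.
Try particular g_p(n) = pn + q. Substituting:
  pn + q = 4(p(n-1) + q) - 6n - 6.
Matching the n-coefficient: p = 4p - 6 ⇒ p = 2.
Matching constants: q = -4p + 4q - 6 ⇒ q = \frac{14}{3}.
General: g(n) = A·(4)^n + 2 n + \frac{14}{3}.
Apply g(0) = -5: A + \frac{14}{3} = -5 ⇒ A = - \frac{29}{3}.
So g(n) = - \frac{29 \cdot 4^{n}}{3} + 2 n + \frac{14}{3}.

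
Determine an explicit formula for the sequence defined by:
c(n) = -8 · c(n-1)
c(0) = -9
Pure geometric recurrence with ratio -8.
By induction c(n) = c(0) · (-8)^n = - 9 \left(-8\right)^{n}.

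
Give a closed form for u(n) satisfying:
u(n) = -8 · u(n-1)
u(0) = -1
Pure geometric recurrence with ratio -8.
By induction u(n) = u(0) · (-8)^n = - \left(-8\right)^{n}.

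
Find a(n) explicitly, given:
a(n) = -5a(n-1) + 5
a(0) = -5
First-order linear non-homogeneous.
Homogeneous solution: a_h(n) = A·(-5)^n.
Try constant particular solution a_p = K: K = -5K + 5 ⇒ K = \frac{5}{6}.
General: a(n) = A·(-5)^n + \frac{5}{6}.
Apply a(0) = -5: A + \frac{5}{6} = -5 ⇒ A = - \frac{35}{6}.
So a(n) = \frac{5}{6} - \frac{35 \left(-5\right)^{n}}{6}.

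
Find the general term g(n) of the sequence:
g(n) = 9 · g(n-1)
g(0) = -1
Pure geometric recurrence with ratio 9.
By induction g(n) = g(0) · (9)^n = - 9^{n}.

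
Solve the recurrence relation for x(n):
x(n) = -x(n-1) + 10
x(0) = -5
First-order linear non-homogeneous.
Homogeneous solution: x_h(n) = A·(-1)^n.
Try constant particular solution x_p = K: K = -K + 10 ⇒ K = 5.
General: x(n) = A·(-1)^n + 5.
Apply x(0) = -5: A + 5 = -5 ⇒ A = -10.
So x(n) = 5 - 10 \left(-1\right)^{n}.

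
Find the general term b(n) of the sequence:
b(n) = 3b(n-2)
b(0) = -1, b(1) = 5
Characteristic equation: x² - 3 = 0.
Discriminant Δ = (0)² + 4·(3) = 12.
Roots r₁,₂ = (0 ± √12)/2, so r₁ = \sqrt{3}, r₂ = - \sqrt{3}.
General solution: b(n) = A·r₁^n + B·r₂^n.
From the initial conditions, A + B = -1 and r₁A + r₂B = 5.
Since r₁ - r₂ = √12: A = (5 - (-1)r₂)/√12 = - \frac{1}{2} + \frac{5 \sqrt{3}}{6}, and B = -1 - A = - \frac{5 \sqrt{3}}{6} - \frac{1}{2}.
So b(n) = \left(- \frac{1}{2} + \frac{5 \sqrt{3}}{6}\right)\left(\sqrt{3}\right)^n + \left(- \frac{5 \sqrt{3}}{6} - \frac{1}{2}\right)\left(- \sqrt{3}\right)^n.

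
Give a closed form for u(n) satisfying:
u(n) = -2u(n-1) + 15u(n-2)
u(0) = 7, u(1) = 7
Characteristic equation: x² + 2x - 15 = 0, which factors as (x - (3))(x - (-5)) = 0.
Roots r₁ = 3, r₂ = -5 (distinct).
General solution: u(n) = A·(3)^n + B·(-5)^n.
From u(0) = 7: A + B = 7.
From u(1) = 7: 3A - 5B = 7.
Solving: A = \frac{21}{4}, B = \frac{7}{4}.
So u(n) = \frac{7 \left(-5\right)^{n}}{4} + \frac{21 \cdot 3^{n}}{4}.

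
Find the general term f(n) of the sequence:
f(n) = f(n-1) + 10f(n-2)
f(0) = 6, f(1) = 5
Characteristic equation: x² - x - 10 = 0.
Discriminant Δ = (1)² + 4·(10) = 41.
Roots r₁,₂ = (1 ± √41)/2, so r₁ = \frac{1}{2} + \frac{\sqrt{41}}{2}, r₂ = \frac{1}{2} - \frac{\sqrt{41}}{2}.
General solution: f(n) = A·r₁^n + B·r₂^n.
From the initial conditions, A + B = 6 and r₁A + r₂B = 5.
Since r₁ - r₂ = √41: A = (5 - (6)r₂)/√41 = \frac{2 \sqrt{41}}{41} + 3, and B = 6 - A = 3 - \frac{2 \sqrt{41}}{41}.
So f(n) = \left(\frac{2 \sqrt{41}}{41} + 3\right)\left(\frac{1}{2} + \frac{\sqrt{41}}{2}\right)^n + \left(3 - \frac{2 \sqrt{41}}{41}\right)\left(\frac{1}{2} - \frac{\sqrt{41}}{2}\right)^n.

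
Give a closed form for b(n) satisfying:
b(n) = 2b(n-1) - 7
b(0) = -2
First-order linear non-homogeneous.
Homogeneous solution: b_h(n) = A·(2)^n.
Try constant particular solution b_p = K: K = 2K - 7 ⇒ K = 7.
General: b(n) = A·(2)^n + 7.
Apply b(0) = -2: A + 7 = -2 ⇒ A = -9.
So b(n) = 7 - 9 \cdot 2^{n}.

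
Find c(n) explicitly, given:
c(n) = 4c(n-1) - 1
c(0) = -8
First-order linear non-homogeneous.
Homogeneous solution: c_h(n) = A·(4)^n.
Try constant particular solution c_p = K: K = 4K - 1 ⇒ K = \frac{1}{3}.
General: c(n) = A·(4)^n + \frac{1}{3}.
Apply c(0) = -8: A + \frac{1}{3} = -8 ⇒ A = - \frac{25}{3}.
So c(n) = \frac{1}{3} - \frac{25 \cdot 4^{n}}{3}.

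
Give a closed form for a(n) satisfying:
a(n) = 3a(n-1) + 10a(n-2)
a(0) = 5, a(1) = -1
Characteristic equation: x² - 3x - 10 = 0, which factors as (x - (-2))(x - (5)) = 0.
Roots r₁ = -2, r₂ = 5 (distinct).
General solution: a(n) = A·(-2)^n + B·(5)^n.
From a(0) = 5: A + B = 5.
From a(1) = -1: -2A + 5B = -1.
Solving: A = \frac{26}{7}, B = \frac{9}{7}.
So a(n) = \frac{26 \left(-2\right)^{n}}{7} + \frac{9 \cdot 5^{n}}{7}.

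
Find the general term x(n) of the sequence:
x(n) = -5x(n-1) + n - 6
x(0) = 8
First-order linear with linear forcing.
Homogeneous solution: x_h(n) = A·(-5)^n.
Try particular x_p(n) = pn + q. Substituting:
  pn + q = -5(p(n-1) + q) + n - 6.
Matching the n-coefficient: p = -5p + 1 ⇒ p = \frac{1}{6}.
Matching constants: q = 5p - 5q - 6 ⇒ q = - \frac{31}{36}.
General: x(n) = A·(-5)^n + \frac{n}{6} - \frac{31}{36}.
Apply x(0) = 8: A - \frac{31}{36} = 8 ⇒ A = \frac{319}{36}.
So x(n) = \frac{319 \left(-5\right)^{n}}{36} + \frac{n}{6} - \frac{31}{36}.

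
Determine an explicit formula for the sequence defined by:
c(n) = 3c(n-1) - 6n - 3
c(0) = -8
First-order linear with linear forcing.
Homogeneous solution: c_h(n) = A·(3)^n.
Try particular c_p(n) = pn + q. Substituting:
  pn + q = 3(p(n-1) + q) - 6n - 3.
Matching the n-coefficient: p = 3p - 6 ⇒ p = 3.
Matching constants: q = -3p + 3q - 3 ⇒ q = 6.
General: c(n) = A·(3)^n + 3 n + 6.
Apply c(0) = -8: A + 6 = -8 ⇒ A = -14.
So c(n) = - 14 \cdot 3^{n} + 3 n + 6.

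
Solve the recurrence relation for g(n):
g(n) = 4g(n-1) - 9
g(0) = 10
First-order linear non-homogeneous.
Homogeneous solution: g_h(n) = A·(4)^n.
Try constant particular solution g_p = K: K = 4K - 9 ⇒ K = 3.
General: g(n) = A·(4)^n + 3.
Apply g(0) = 10: A + 3 = 10 ⇒ A = 7.
So g(n) = 7 \cdot 4^{n} + 3.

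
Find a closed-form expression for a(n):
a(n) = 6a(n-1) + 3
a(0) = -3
First-order linear non-homogeneous.
Homogeneous solution: a_h(n) = A·(6)^n.
Try constant particular solution a_p = K: K = 6K + 3 ⇒ K = - \frac{3}{5}.
General: a(n) = A·(6)^n - \frac{3}{5}.
Apply a(0) = -3: A - \frac{3}{5} = -3 ⇒ A = - \frac{12}{5}.
So a(n) = - \frac{12 \cdot 6^{n}}{5} - \frac{3}{5}.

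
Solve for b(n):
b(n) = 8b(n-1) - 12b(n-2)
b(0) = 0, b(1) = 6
Characteristic equation: x² - 8x + 12 = 0, which factors as (x - (6))(x - (2)) = 0.
Roots r₁ = 6, r₂ = 2 (distinct).
General solution: b(n) = A·(6)^n + B·(2)^n.
From b(0) = 0: A + B = 0.
From b(1) = 6: 6A + 2B = 6.
Solving: A = \frac{3}{2}, B = - \frac{3}{2}.
So b(n) = - \frac{3 \cdot 2^{n}}{2} + \frac{3 \cdot 6^{n}}{2}.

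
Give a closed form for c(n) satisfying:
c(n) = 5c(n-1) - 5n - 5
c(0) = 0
First-order linear with linear forcing.
Homogeneous solution: c_h(n) = A·(5)^n.
Try particular c_p(n) = pn + q. Substituting:
  pn + q = 5(p(n-1) + q) - 5n - 5.
Matching the n-coefficient: p = 5p - 5 ⇒ p = \frac{5}{4}.
Matching constants: q = -5p + 5q - 5 ⇒ q = \frac{45}{16}.
General: c(n) = A·(5)^n + \frac{5 n}{4} + \frac{45}{16}.
Apply c(0) = 0: A + \frac{45}{16} = 0 ⇒ A = - \frac{45}{16}.
So c(n) = - \frac{45 \cdot 5^{n}}{16} + \frac{5 n}{4} + \frac{45}{16}.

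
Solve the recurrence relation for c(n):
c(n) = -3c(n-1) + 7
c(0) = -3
First-order linear non-homogeneous.
Homogeneous solution: c_h(n) = A·(-3)^n.
Try constant particular solution c_p = K: K = -3K + 7 ⇒ K = \frac{7}{4}.
General: c(n) = A·(-3)^n + \frac{7}{4}.
Apply c(0) = -3: A + \frac{7}{4} = -3 ⇒ A = - \frac{19}{4}.
So c(n) = \frac{7}{4} - \frac{19 \left(-3\right)^{n}}{4}.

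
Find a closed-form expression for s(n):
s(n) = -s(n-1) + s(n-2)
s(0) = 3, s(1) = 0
Characteristic equation: x² + x - 1 = 0.
Discriminant Δ = (-1)² + 4·(1) = 5.
Roots r₁,₂ = (-1 ± √5)/2, so r₁ = - \frac{1}{2} + \frac{\sqrt{5}}{2}, r₂ = - \frac{\sqrt{5}}{2} - \frac{1}{2}.
General solution: s(n) = A·r₁^n + B·r₂^n.
From the initial conditions, A + B = 3 and r₁A + r₂B = 0.
Since r₁ - r₂ = √5: A = (0 - (3)r₂)/√5 = \frac{3 \sqrt{5}}{10} + \frac{3}{2}, and B = 3 - A = \frac{3}{2} - \frac{3 \sqrt{5}}{10}.
So s(n) = \left(\frac{3 \sqrt{5}}{10} + \frac{3}{2}\right)\left(- \frac{1}{2} + \frac{\sqrt{5}}{2}\right)^n + \left(\frac{3}{2} - \frac{3 \sqrt{5}}{10}\right)\left(- \frac{\sqrt{5}}{2} - \frac{1}{2}\right)^n.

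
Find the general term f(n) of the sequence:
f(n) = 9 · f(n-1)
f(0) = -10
Pure geometric recurrence with ratio 9.
By induction f(n) = f(0) · (9)^n = - 10 \cdot 9^{n}.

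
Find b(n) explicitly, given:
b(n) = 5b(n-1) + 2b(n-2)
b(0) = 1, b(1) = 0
Characteristic equation: x² - 5x - 2 = 0.
Discriminant Δ = (5)² + 4·(2) = 33.
Roots r₁,₂ = (5 ± √33)/2, so r₁ = \frac{5}{2} + \frac{\sqrt{33}}{2}, r₂ = \frac{5}{2} - \frac{\sqrt{33}}{2}.
General solution: b(n) = A·r₁^n + B·r₂^n.
From the initial conditions, A + B = 1 and r₁A + r₂B = 0.
Since r₁ - r₂ = √33: A = (0 - (1)r₂)/√33 = \frac{1}{2} - \frac{5 \sqrt{33}}{66}, and B = 1 - A = \frac{5 \sqrt{33}}{66} + \frac{1}{2}.
So b(n) = \left(\frac{1}{2} - \frac{5 \sqrt{33}}{66}\right)\left(\frac{5}{2} + \frac{\sqrt{33}}{2}\right)^n + \left(\frac{5 \sqrt{33}}{66} + \frac{1}{2}\right)\left(\frac{5}{2} - \frac{\sqrt{33}}{2}\right)^n.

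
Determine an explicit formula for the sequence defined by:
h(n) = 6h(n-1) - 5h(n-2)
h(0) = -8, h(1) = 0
Characteristic equation: x² - 6x + 5 = 0, which factors as (x - (1))(x - (5)) = 0.
Roots r₁ = 1, r₂ = 5 (distinct).
General solution: h(n) = A·(1)^n + B·(5)^n.
From h(0) = -8: A + B = -8.
From h(1) = 0: A + 5B = 0.
Solving: A = -10, B = 2.
So h(n) = 2 \cdot 5^{n} - 10.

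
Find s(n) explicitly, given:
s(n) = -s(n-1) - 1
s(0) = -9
First-order linear non-homogeneous.
Homogeneous solution: s_h(n) = A·(-1)^n.
Try constant particular solution s_p = K: K = -K - 1 ⇒ K = - \frac{1}{2}.
General: s(n) = A·(-1)^n - \frac{1}{2}.
Apply s(0) = -9: A - \frac{1}{2} = -9 ⇒ A = - \frac{17}{2}.
So s(n) = - \frac{17 \left(-1\right)^{n}}{2} - \frac{1}{2}.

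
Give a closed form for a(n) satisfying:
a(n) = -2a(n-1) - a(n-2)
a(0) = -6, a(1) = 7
Characteristic equation: x² + 2x + 1 = 0, which is (x - (-1))².
Repeated root r = -1.
General solution: a(n) = (A + Bn)·(-1)^n.
From a(0) = -6: A = -6.
From a(1) = 7: (A + B)·(-1) = 7 ⇒ B = -1.
So a(n) = \left(- n - 6\right) \cdot (-1)^n.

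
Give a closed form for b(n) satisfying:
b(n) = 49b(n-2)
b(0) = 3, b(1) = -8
Characteristic equation: x² - 49 = 0, which factors as (x - (7))(x - (-7)) = 0.
Roots r₁ = 7, r₂ = -7 (distinct).
General solution: b(n) = A·(7)^n + B·(-7)^n.
From b(0) = 3: A + B = 3.
From b(1) = -8: 7A - 7B = -8.
Solving: A = \frac{13}{14}, B = \frac{29}{14}.
So b(n) = \frac{29 \left(-7\right)^{n}}{14} + \frac{13 \cdot 7^{n}}{14}.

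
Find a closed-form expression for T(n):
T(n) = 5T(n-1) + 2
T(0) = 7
First-order linear non-homogeneous.
Homogeneous solution: T_h(n) = A·(5)^n.
Try constant particular solution T_p = K: K = 5K + 2 ⇒ K = - \frac{1}{2}.
General: T(n) = A·(5)^n - \frac{1}{2}.
Apply T(0) = 7: A - \frac{1}{2} = 7 ⇒ A = \frac{15}{2}.
So T(n) = \frac{15 \cdot 5^{n}}{2} - \frac{1}{2}.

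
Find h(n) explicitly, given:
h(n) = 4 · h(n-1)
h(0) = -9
Pure geometric recurrence with ratio 4.
By induction h(n) = h(0) · (4)^n = - 9 \cdot 4^{n}.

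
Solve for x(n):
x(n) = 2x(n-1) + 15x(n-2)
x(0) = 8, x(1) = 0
Characteristic equation: x² - 2x - 15 = 0, which factors as (x - (-3))(x - (5)) = 0.
Roots r₁ = -3, r₂ = 5 (distinct).
General solution: x(n) = A·(-3)^n + B·(5)^n.
From x(0) = 8: A + B = 8.
From x(1) = 0: -3A + 5B = 0.
Solving: A = 5, B = 3.
So x(n) = 5 \left(-3\right)^{n} + 3 \cdot 5^{n}.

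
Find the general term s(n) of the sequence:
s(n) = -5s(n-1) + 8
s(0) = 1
First-order linear non-homogeneous.
Homogeneous solution: s_h(n) = A·(-5)^n.
Try constant particular solution s_p = K: K = -5K + 8 ⇒ K = \frac{4}{3}.
General: s(n) = A·(-5)^n + \frac{4}{3}.
Apply s(0) = 1: A + \frac{4}{3} = 1 ⇒ A = - \frac{1}{3}.
So s(n) = \frac{4}{3} - \frac{\left(-5\right)^{n}}{3}.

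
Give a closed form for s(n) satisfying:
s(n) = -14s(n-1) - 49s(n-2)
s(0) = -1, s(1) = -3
Characteristic equation: x² + 14x + 49 = 0, which is (x - (-7))².
Repeated root r = -7.
General solution: s(n) = (A + Bn)·(-7)^n.
From s(0) = -1: A = -1.
From s(1) = -3: (A + B)·(-7) = -3 ⇒ B = \frac{10}{7}.
So s(n) = \left(\frac{10 n}{7} - 1\right) \cdot (-7)^n.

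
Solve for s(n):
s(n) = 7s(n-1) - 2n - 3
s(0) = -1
First-order linear with linear forcing.
Homogeneous solution: s_h(n) = A·(7)^n.
Try particular s_p(n) = pn + q. Substituting:
  pn + q = 7(p(n-1) + q) - 2n - 3.
Matching the n-coefficient: p = 7p - 2 ⇒ p = \frac{1}{3}.
Matching constants: q = -7p + 7q - 3 ⇒ q = \frac{8}{9}.
General: s(n) = A·(7)^n + \frac{n}{3} + \frac{8}{9}.
Apply s(0) = -1: A + \frac{8}{9} = -1 ⇒ A = - \frac{17}{9}.
So s(n) = - \frac{17 \cdot 7^{n}}{9} + \frac{n}{3} + \frac{8}{9}.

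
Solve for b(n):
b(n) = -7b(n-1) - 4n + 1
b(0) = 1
First-order linear with linear forcing.
Homogeneous solution: b_h(n) = A·(-7)^n.
Try particular b_p(n) = pn + q. Substituting:
  pn + q = -7(p(n-1) + q) - 4n + 1.
Matching the n-coefficient: p = -7p - 4 ⇒ p = - \frac{1}{2}.
Matching constants: q = 7p - 7q + 1 ⇒ q = - \frac{5}{16}.
General: b(n) = A·(-7)^n - \frac{n}{2} - \frac{5}{16}.
Apply b(0) = 1: A - \frac{5}{16} = 1 ⇒ A = \frac{21}{16}.
So b(n) = \frac{21 \left(-7\right)^{n}}{16} - \frac{n}{2} - \frac{5}{16}.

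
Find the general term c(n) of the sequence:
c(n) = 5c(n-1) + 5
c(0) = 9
First-order linear non-homogeneous.
Homogeneous solution: c_h(n) = A·(5)^n.
Try constant particular solution c_p = K: K = 5K + 5 ⇒ K = - \frac{5}{4}.
General: c(n) = A·(5)^n - \frac{5}{4}.
Apply c(0) = 9: A - \frac{5}{4} = 9 ⇒ A = \frac{41}{4}.
So c(n) = \frac{41 \cdot 5^{n}}{4} - \frac{5}{4}.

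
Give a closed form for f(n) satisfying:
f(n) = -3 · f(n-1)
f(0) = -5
Pure geometric recurrence with ratio -3.
By induction f(n) = f(0) · (-3)^n = - 5 \left(-3\right)^{n}.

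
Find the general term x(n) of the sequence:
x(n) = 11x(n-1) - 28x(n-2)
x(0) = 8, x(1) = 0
Characteristic equation: x² - 11x + 28 = 0, which factors as (x - (7))(x - (4)) = 0.
Roots r₁ = 7, r₂ = 4 (distinct).
General solution: x(n) = A·(7)^n + B·(4)^n.
From x(0) = 8: A + B = 8.
From x(1) = 0: 7A + 4B = 0.
Solving: A = - \frac{32}{3}, B = \frac{56}{3}.
So x(n) = \frac{56 \cdot 4^{n}}{3} - \frac{32 \cdot 7^{n}}{3}.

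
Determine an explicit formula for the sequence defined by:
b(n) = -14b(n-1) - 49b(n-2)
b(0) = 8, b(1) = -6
Characteristic equation: x² + 14x + 49 = 0, which is (x - (-7))².
Repeated root r = -7.
General solution: b(n) = (A + Bn)·(-7)^n.
From b(0) = 8: A = 8.
From b(1) = -6: (A + B)·(-7) = -6 ⇒ B = - \frac{50}{7}.
So b(n) = \left(8 - \frac{50 n}{7}\right) \cdot (-7)^n.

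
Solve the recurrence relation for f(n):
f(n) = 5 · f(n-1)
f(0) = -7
Pure geometric recurrence with ratio 5.
By induction f(n) = f(0) · (5)^n = - 7 \cdot 5^{n}.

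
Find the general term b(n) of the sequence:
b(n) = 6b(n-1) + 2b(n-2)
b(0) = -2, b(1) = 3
Characteristic equation: x² - 6x - 2 = 0.
Discriminant Δ = (6)² + 4·(2) = 44.
Roots r₁,₂ = (6 ± √44)/2, so r₁ = 3 + \sqrt{11}, r₂ = 3 - \sqrt{11}.
General solution: b(n) = A·r₁^n + B·r₂^n.
From the initial conditions, A + B = -2 and r₁A + r₂B = 3.
Since r₁ - r₂ = √44: A = (3 - (-2)r₂)/√44 = -1 + \frac{9 \sqrt{11}}{22}, and B = -2 - A = - \frac{9 \sqrt{11}}{22} - 1.
So b(n) = \left(-1 + \frac{9 \sqrt{11}}{22}\right)\left(3 + \sqrt{11}\right)^n + \left(- \frac{9 \sqrt{11}}{22} - 1\right)\left(3 - \sqrt{11}\right)^n.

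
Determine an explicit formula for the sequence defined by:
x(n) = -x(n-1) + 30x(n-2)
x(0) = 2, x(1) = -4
Characteristic equation: x² + x - 30 = 0, which factors as (x - (5))(x - (-6)) = 0.
Roots r₁ = 5, r₂ = -6 (distinct).
General solution: x(n) = A·(5)^n + B·(-6)^n.
From x(0) = 2: A + B = 2.
From x(1) = -4: 5A - 6B = -4.
Solving: A = \frac{8}{11}, B = \frac{14}{11}.
So x(n) = \frac{14 \left(-6\right)^{n}}{11} + \frac{8 \cdot 5^{n}}{11}.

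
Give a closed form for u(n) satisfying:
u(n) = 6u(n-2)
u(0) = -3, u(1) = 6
Characteristic equation: x² - 6 = 0.
Discriminant Δ = (0)² + 4·(6) = 24.
Roots r₁,₂ = (0 ± √24)/2, so r₁ = \sqrt{6}, r₂ = - \sqrt{6}.
General solution: u(n) = A·r₁^n + B·r₂^n.
From the initial conditions, A + B = -3 and r₁A + r₂B = 6.
Since r₁ - r₂ = √24: A = (6 - (-3)r₂)/√24 = - \frac{3}{2} + \frac{\sqrt{6}}{2}, and B = -3 - A = - \frac{3}{2} - \frac{\sqrt{6}}{2}.
So u(n) = \left(- \frac{3}{2} + \frac{\sqrt{6}}{2}\right)\left(\sqrt{6}\right)^n + \left(- \frac{3}{2} - \frac{\sqrt{6}}{2}\right)\left(- \sqrt{6}\right)^n.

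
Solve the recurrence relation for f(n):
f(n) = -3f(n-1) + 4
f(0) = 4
First-order linear non-homogeneous.
Homogeneous solution: f_h(n) = A·(-3)^n.
Try constant particular solution f_p = K: K = -3K + 4 ⇒ K = 1.
General: f(n) = A·(-3)^n + 1.
Apply f(0) = 4: A + 1 = 4 ⇒ A = 3.
So f(n) = 3 \left(-3\right)^{n} + 1.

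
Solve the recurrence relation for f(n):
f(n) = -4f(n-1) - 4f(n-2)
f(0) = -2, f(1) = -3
Characteristic equation: x² + 4x + 4 = 0, which is (x - (-2))².
Repeated root r = -2.
General solution: f(n) = (A + Bn)·(-2)^n.
From f(0) = -2: A = -2.
From f(1) = -3: (A + B)·(-2) = -3 ⇒ B = \frac{7}{2}.
So f(n) = \left(\frac{7 n}{2} - 2\right) \cdot (-2)^n.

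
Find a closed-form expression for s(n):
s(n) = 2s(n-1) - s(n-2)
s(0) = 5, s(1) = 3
Characteristic equation: x² - 2x + 1 = 0, which is (x - (1))².
Repeated root r = 1.
General solution: s(n) = (A + Bn)·(1)^n.
From s(0) = 5: A = 5.
From s(1) = 3: (A + B)·(1) = 3 ⇒ B = -2.
So s(n) = \left(5 - 2 n\right) \cdot (1)^n.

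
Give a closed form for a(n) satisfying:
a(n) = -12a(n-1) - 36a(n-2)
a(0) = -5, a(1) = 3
Characteristic equation: x² + 12x + 36 = 0, which is (x - (-6))².
Repeated root r = -6.
General solution: a(n) = (A + Bn)·(-6)^n.
From a(0) = -5: A = -5.
From a(1) = 3: (A + B)·(-6) = 3 ⇒ B = \frac{9}{2}.
So a(n) = \left(\frac{9 n}{2} - 5\right) \cdot (-6)^n.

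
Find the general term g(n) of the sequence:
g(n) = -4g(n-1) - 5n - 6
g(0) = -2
First-order linear with linear forcing.
Homogeneous solution: g_h(n) = A·(-4)^n.
Try particular g_p(n) = pn + q. Substituting:
  pn + q = -4(p(n-1) + q) - 5n - 6.
Matching the n-coefficient: p = -4p - 5 ⇒ p = -1.
Matching constants: q = 4p - 4q - 6 ⇒ q = -2.
General: g(n) = A·(-4)^n - n - 2.
Apply g(0) = -2: A - 2 = -2 ⇒ A = 0.
So g(n) = - n - 2.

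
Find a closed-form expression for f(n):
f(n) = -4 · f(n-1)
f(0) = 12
Pure geometric recurrence with ratio -4.
By induction f(n) = f(0) · (-4)^n = 12 \left(-4\right)^{n}.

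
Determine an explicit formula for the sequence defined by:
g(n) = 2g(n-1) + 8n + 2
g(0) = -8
First-order linear with linear forcing.
Homogeneous solution: g_h(n) = A·(2)^n.
Try particular g_p(n) = pn + q. Substituting:
  pn + q = 2(p(n-1) + q) + 8n + 2.
Matching the n-coefficient: p = 2p + 8 ⇒ p = -8.
Matching constants: q = -2p + 2q + 2 ⇒ q = -18.
General: g(n) = A·(2)^n - 8 n - 18.
Apply g(0) = -8: A - 18 = -8 ⇒ A = 10.
So g(n) = 10 \cdot 2^{n} - 8 n - 18.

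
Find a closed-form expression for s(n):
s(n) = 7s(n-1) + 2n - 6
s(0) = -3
First-order linear with linear forcing.
Homogeneous solution: s_h(n) = A·(7)^n.
Try particular s_p(n) = pn + q. Substituting:
  pn + q = 7(p(n-1) + q) + 2n - 6.
Matching the n-coefficient: p = 7p + 2 ⇒ p = - \frac{1}{3}.
Matching constants: q = -7p + 7q - 6 ⇒ q = \frac{11}{18}.
General: s(n) = A·(7)^n - \frac{n}{3} + \frac{11}{18}.
Apply s(0) = -3: A + \frac{11}{18} = -3 ⇒ A = - \frac{65}{18}.
So s(n) = - \frac{65 \cdot 7^{n}}{18} - \frac{n}{3} + \frac{11}{18}.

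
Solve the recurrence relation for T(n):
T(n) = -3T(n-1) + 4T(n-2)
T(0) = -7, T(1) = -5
Characteristic equation: x² + 3x - 4 = 0, which factors as (x - (1))(x - (-4)) = 0.
Roots r₁ = 1, r₂ = -4 (distinct).
General solution: T(n) = A·(1)^n + B·(-4)^n.
From T(0) = -7: A + B = -7.
From T(1) = -5: A - 4B = -5.
Solving: A = - \frac{33}{5}, B = - \frac{2}{5}.
So T(n) = - \frac{2 \left(-4\right)^{n}}{5} - \frac{33}{5}.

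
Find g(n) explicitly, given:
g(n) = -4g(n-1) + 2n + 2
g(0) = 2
First-order linear with linear forcing.
Homogeneous solution: g_h(n) = A·(-4)^n.
Try particular g_p(n) = pn + q. Substituting:
  pn + q = -4(p(n-1) + q) + 2n + 2.
Matching the n-coefficient: p = -4p + 2 ⇒ p = \frac{2}{5}.
Matching constants: q = 4p - 4q + 2 ⇒ q = \frac{18}{25}.
General: g(n) = A·(-4)^n + \frac{2 n}{5} + \frac{18}{25}.
Apply g(0) = 2: A + \frac{18}{25} = 2 ⇒ A = \frac{32}{25}.
So g(n) = \frac{32 \left(-4\right)^{n}}{25} + \frac{2 n}{5} + \frac{18}{25}.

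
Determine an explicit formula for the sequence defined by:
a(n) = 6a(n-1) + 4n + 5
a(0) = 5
First-order linear with linear forcing.
Homogeneous solution: a_h(n) = A·(6)^n.
Try particular a_p(n) = pn + q. Substituting:
  pn + q = 6(p(n-1) + q) + 4n + 5.
Matching the n-coefficient: p = 6p + 4 ⇒ p = - \frac{4}{5}.
Matching constants: q = -6p + 6q + 5 ⇒ q = - \frac{49}{25}.
General: a(n) = A·(6)^n - \frac{4 n}{5} - \frac{49}{25}.
Apply a(0) = 5: A - \frac{49}{25} = 5 ⇒ A = \frac{174}{25}.
So a(n) = \frac{174 \cdot 6^{n}}{25} - \frac{4 n}{5} - \frac{49}{25}.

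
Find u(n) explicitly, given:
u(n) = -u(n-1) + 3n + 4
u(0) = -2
First-order linear with linear forcing.
Homogeneous solution: u_h(n) = A·(-1)^n.
Try particular u_p(n) = pn + q. Substituting:
  pn + q = -(p(n-1) + q) + 3n + 4.
Matching the n-coefficient: p = -p + 3 ⇒ p = \frac{3}{2}.
Matching constants: q = p - q + 4 ⇒ q = \frac{11}{4}.
General: u(n) = A·(-1)^n + \frac{3 n}{2} + \frac{11}{4}.
Apply u(0) = -2: A + \frac{11}{4} = -2 ⇒ A = - \frac{19}{4}.
So u(n) = - \frac{19 \left(-1\right)^{n}}{4} + \frac{3 n}{2} + \frac{11}{4}.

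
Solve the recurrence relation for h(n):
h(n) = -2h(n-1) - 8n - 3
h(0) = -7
First-order linear with linear forcing.
Homogeneous solution: h_h(n) = A·(-2)^n.
Try particular h_p(n) = pn + q. Substituting:
  pn + q = -2(p(n-1) + q) - 8n - 3.
Matching the n-coefficient: p = -2p - 8 ⇒ p = - \frac{8}{3}.
Matching constants: q = 2p - 2q - 3 ⇒ q = - \frac{25}{9}.
General: h(n) = A·(-2)^n - \frac{8 n}{3} - \frac{25}{9}.
Apply h(0) = -7: A - \frac{25}{9} = -7 ⇒ A = - \frac{38}{9}.
So h(n) = - \frac{38 \left(-2\right)^{n}}{9} - \frac{8 n}{3} - \frac{25}{9}.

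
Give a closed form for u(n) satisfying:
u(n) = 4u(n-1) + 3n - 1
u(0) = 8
First-order linear with linear forcing.
Homogeneous solution: u_h(n) = A·(4)^n.
Try particular u_p(n) = pn + q. Substituting:
  pn + q = 4(p(n-1) + q) + 3n - 1.
Matching the n-coefficient: p = 4p + 3 ⇒ p = -1.
Matching constants: q = -4p + 4q - 1 ⇒ q = -1.
General: u(n) = A·(4)^n - n - 1.
Apply u(0) = 8: A - 1 = 8 ⇒ A = 9.
So u(n) = 9 \cdot 4^{n} - n - 1.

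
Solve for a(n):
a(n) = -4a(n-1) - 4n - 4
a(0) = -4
First-order linear with linear forcing.
Homogeneous solution: a_h(n) = A·(-4)^n.
Try particular a_p(n) = pn + q. Substituting:
  pn + q = -4(p(n-1) + q) - 4n - 4.
Matching the n-coefficient: p = -4p - 4 ⇒ p = - \frac{4}{5}.
Matching constants: q = 4p - 4q - 4 ⇒ q = - \frac{36}{25}.
General: a(n) = A·(-4)^n - \frac{4 n}{5} - \frac{36}{25}.
Apply a(0) = -4: A - \frac{36}{25} = -4 ⇒ A = - \frac{64}{25}.
So a(n) = - \frac{64 \left(-4\right)^{n}}{25} - \frac{4 n}{5} - \frac{36}{25}.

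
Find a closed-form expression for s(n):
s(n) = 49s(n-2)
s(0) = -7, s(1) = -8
Characteristic equation: x² - 49 = 0, which factors as (x - (7))(x - (-7)) = 0.
Roots r₁ = 7, r₂ = -7 (distinct).
General solution: s(n) = A·(7)^n + B·(-7)^n.
From s(0) = -7: A + B = -7.
From s(1) = -8: 7A - 7B = -8.
Solving: A = - \frac{57}{14}, B = - \frac{41}{14}.
So s(n) = - \frac{41 \left(-7\right)^{n}}{14} - \frac{57 \cdot 7^{n}}{14}.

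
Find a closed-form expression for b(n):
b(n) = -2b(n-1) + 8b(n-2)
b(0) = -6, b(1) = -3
Characteristic equation: x² + 2x - 8 = 0, which factors as (x - (2))(x - (-4)) = 0.
Roots r₁ = 2, r₂ = -4 (distinct).
General solution: b(n) = A·(2)^n + B·(-4)^n.
From b(0) = -6: A + B = -6.
From b(1) = -3: 2A - 4B = -3.
Solving: A = - \frac{9}{2}, B = - \frac{3}{2}.
So b(n) = - \frac{3 \left(-4\right)^{n}}{2} - \frac{9 \cdot 2^{n}}{2}.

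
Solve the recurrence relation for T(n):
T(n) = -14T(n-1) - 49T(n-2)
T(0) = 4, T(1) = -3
Characteristic equation: x² + 14x + 49 = 0, which is (x - (-7))².
Repeated root r = -7.
General solution: T(n) = (A + Bn)·(-7)^n.
From T(0) = 4: A = 4.
From T(1) = -3: (A + B)·(-7) = -3 ⇒ B = - \frac{25}{7}.
So T(n) = \left(4 - \frac{25 n}{7}\right) \cdot (-7)^n.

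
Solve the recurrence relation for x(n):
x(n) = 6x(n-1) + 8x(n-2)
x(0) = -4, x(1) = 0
Characteristic equation: x² - 6x - 8 = 0.
Discriminant Δ = (6)² + 4·(8) = 68.
Roots r₁,₂ = (6 ± √68)/2, so r₁ = 3 + \sqrt{17}, r₂ = 3 - \sqrt{17}.
General solution: x(n) = A·r₁^n + B·r₂^n.
From the initial conditions, A + B = -4 and r₁A + r₂B = 0.
Since r₁ - r₂ = √68: A = (0 - (-4)r₂)/√68 = -2 + \frac{6 \sqrt{17}}{17}, and B = -4 - A = -2 - \frac{6 \sqrt{17}}{17}.
So x(n) = \left(-2 + \frac{6 \sqrt{17}}{17}\right)\left(3 + \sqrt{17}\right)^n + \left(-2 - \frac{6 \sqrt{17}}{17}\right)\left(3 - \sqrt{17}\right)^n.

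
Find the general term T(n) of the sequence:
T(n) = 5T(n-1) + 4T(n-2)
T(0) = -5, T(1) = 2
Characteristic equation: x² - 5x - 4 = 0.
Discriminant Δ = (5)² + 4·(4) = 41.
Roots r₁,₂ = (5 ± √41)/2, so r₁ = \frac{5}{2} + \frac{\sqrt{41}}{2}, r₂ = \frac{5}{2} - \frac{\sqrt{41}}{2}.
General solution: T(n) = A·r₁^n + B·r₂^n.
From the initial conditions, A + B = -5 and r₁A + r₂B = 2.
Since r₁ - r₂ = √41: A = (2 - (-5)r₂)/√41 = - \frac{5}{2} + \frac{29 \sqrt{41}}{82}, and B = -5 - A = - \frac{5}{2} - \frac{29 \sqrt{41}}{82}.
So T(n) = \left(- \frac{5}{2} + \frac{29 \sqrt{41}}{82}\right)\left(\frac{5}{2} + \frac{\sqrt{41}}{2}\right)^n + \left(- \frac{5}{2} - \frac{29 \sqrt{41}}{82}\right)\left(\frac{5}{2} - \frac{\sqrt{41}}{2}\right)^n.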